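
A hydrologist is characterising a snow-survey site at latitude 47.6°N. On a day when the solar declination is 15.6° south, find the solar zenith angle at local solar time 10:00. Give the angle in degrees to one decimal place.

68.7°

Hour angle H = 15° × (10 − 12) = -30.00°.
cos θ_z = sin(47.6°) sin(-15.6°) + cos(47.6°) cos(-15.6°) cos(-30.00°) = -0.1986 + 0.5625 = 0.3639.
θ_z = arccos(0.3639) = 68.66°.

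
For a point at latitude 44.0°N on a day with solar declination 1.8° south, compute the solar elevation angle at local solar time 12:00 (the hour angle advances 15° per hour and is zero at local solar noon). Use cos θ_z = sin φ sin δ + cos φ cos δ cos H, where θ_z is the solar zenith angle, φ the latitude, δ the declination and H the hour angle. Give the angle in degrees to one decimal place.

44.2°

Hour angle H = 15° × (12 − 12) = 0.00°.
cos θ_z = sin(44.0°) sin(-1.8°) + cos(44.0°) cos(-1.8°) cos(0.00°) = -0.0218 + 0.7190 = 0.6972.
θ_z = arccos(0.6972) = 45.80°, so the elevation is 90° − 45.80° = 44.20°.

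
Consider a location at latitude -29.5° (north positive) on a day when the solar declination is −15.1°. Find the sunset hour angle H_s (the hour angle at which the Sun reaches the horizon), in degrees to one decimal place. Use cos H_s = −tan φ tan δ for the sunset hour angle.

cos H_s = −tan(-29.5°) · tan(-15.1°) = -0.1527, so H_s = arccos(-0.1527) = 98.78°.

98.8°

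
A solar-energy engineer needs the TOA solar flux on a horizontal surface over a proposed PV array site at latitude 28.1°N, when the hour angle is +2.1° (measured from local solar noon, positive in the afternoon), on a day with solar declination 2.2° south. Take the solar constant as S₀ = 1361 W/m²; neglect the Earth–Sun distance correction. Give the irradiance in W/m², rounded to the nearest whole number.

cos θ_z = sin(28.1°) sin(-2.2°) + cos(28.1°) cos(-2.2°) cos(2.10°) = -0.0181 + 0.8809 = 0.8628.
Top-of-atmosphere irradiance = S₀ cos θ_z = 1361 × 0.8628 = 1174.27 W/m².

1174 W/m²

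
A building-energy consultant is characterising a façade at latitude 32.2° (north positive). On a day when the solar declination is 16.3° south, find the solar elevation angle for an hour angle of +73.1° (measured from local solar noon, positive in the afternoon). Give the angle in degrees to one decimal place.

With φ = 32.2°, δ = -16.3°, H = 73.10°: sin φ sin δ = -0.1496, cos φ cos δ cos H = 0.2361, so cos θ_z = 0.0865.
θ_z = arccos(0.0865) = 85.04°, so the elevation is 90° − 85.04° = 4.96°.

5.0°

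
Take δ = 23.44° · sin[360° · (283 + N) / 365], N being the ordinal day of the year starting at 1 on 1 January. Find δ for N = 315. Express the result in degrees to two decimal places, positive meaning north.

360 × (283 + 315) / 365 = 589.808°; sin(589.808°) = -0.7639.
δ = 23.44 × -0.7639 = -17.906° ≈ -17.91°.

-17.91°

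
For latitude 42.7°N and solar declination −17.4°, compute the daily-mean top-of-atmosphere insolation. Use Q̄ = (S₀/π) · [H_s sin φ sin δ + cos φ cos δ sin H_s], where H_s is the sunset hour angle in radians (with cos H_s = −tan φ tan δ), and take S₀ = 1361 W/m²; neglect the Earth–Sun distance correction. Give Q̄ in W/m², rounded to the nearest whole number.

The sunset hour angle satisfies cos H_s = −tan φ tan δ = 0.2892, giving H_s = 73.19°. In radians, H_s = 1.2774.
H_s sin φ sin δ = 1.2774 × 0.6782 × -0.2990 = -0.2590.
cos φ cos δ sin H_s = 0.7349 × 0.9542 × 0.9573 = 0.6713.
Q̄ = (1361/π) × (-0.2590 + 0.6713) = 433.22 × 0.4123 = 178.62 W/m².

179 W/m²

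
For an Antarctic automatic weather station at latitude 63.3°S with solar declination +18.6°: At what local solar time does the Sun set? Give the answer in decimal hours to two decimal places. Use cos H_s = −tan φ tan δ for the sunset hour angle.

The sunset hour angle satisfies cos H_s = −tan φ tan δ = 0.6691, giving H_s = 48.00°.
Sunset is at 12 + H_s/15 = 12 + 3.200 = 15.200 h local solar time.

15.20 h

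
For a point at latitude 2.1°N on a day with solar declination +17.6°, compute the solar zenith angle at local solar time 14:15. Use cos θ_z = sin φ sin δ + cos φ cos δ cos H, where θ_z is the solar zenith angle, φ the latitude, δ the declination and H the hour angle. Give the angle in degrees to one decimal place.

Hour angle H = 15° × (14.25 − 12) = 33.75°.
With φ = 2.1°, δ = 17.6°, H = 33.75°: sin φ sin δ = 0.0111, cos φ cos δ cos H = 0.7920, so cos θ_z = 0.8031.
θ_z = arccos(0.8031) = 36.57°.

36.6°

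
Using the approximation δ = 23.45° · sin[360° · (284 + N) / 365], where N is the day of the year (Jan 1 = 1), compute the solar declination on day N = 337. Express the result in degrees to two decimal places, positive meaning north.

360 × (284 + 337) / 365 = 612.493°; sin(612.493°) = -0.9537.
δ = 23.45 × -0.9537 = -22.364° ≈ -22.36°.

-22.36°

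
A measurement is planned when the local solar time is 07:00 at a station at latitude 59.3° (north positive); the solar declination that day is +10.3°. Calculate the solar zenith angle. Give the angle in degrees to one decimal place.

73.5°

Hour angle H = 15° × (7 − 12) = -75.00°.
cos θ_z = sin(59.3°) sin(10.3°) + cos(59.3°) cos(10.3°) cos(-75.00°) = 0.1537 + 0.1300 = 0.2837.
θ_z = arccos(0.2837) = 73.52°.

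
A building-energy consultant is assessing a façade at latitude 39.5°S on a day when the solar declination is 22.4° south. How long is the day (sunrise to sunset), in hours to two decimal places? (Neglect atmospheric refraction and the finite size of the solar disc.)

cos H_s = −tan(-39.5°) · tan(-22.4°) = -0.3398, so H_s = arccos(-0.3398) = 109.86°.
Day length = 2 H_s / 15° h⁻¹ = 219.72° / 15 = 14.648 h.

14.65 hours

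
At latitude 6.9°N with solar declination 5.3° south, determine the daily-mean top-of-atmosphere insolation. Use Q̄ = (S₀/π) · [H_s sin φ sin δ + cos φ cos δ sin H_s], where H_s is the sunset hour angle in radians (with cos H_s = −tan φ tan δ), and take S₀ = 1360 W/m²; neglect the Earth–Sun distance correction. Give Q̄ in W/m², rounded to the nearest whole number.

−tan φ tan δ = −(0.1210)(-0.0928) = 0.0112; H_s = arccos(0.0112) = 89.36°. In radians, H_s = 1.5596.
H_s sin φ sin δ = 1.5596 × 0.1201 × -0.0924 = -0.0173.
cos φ cos δ sin H_s = 0.9928 × 0.9957 × 0.9999 = 0.9884.
Q̄ = (1360/π) × (-0.0173 + 0.9884) = 432.90 × 0.9711 = 420.39 W/m².

420 W/m²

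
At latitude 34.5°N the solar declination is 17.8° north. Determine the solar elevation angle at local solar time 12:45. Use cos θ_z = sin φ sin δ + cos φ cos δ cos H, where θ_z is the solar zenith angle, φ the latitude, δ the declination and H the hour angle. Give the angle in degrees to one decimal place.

70.5°

Hour angle H = 15° × (12.75 − 12) = 11.25°.
cos θ_z = sin(34.5°) sin(17.8°) + cos(34.5°) cos(17.8°) cos(11.25°) = 0.1731 + 0.7696 = 0.9427.
θ_z = arccos(0.9427) = 19.49°, so the elevation is 90° − 19.49° = 70.51°.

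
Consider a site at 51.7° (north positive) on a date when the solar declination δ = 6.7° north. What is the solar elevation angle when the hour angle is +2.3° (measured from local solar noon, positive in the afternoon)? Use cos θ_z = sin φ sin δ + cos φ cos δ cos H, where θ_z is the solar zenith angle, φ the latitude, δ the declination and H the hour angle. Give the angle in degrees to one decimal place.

cos θ_z = sin φ sin δ + cos φ cos δ cos H = (0.7848)(0.1167) + (0.6198)(0.9932)(0.9992) = 0.7067.
θ_z = arccos(0.7067) = 45.03°, so the elevation is 90° − 45.03° = 44.97°.

45.0°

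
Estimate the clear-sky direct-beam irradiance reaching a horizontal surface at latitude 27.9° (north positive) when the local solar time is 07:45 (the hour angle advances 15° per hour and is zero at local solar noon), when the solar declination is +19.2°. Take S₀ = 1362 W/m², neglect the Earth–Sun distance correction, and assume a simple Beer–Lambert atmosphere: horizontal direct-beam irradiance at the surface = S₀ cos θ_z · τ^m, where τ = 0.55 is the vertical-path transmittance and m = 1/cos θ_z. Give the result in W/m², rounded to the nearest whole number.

Hour angle H = 15° × (7.75 − 12) = -63.75°.
With φ = 27.9°, δ = 19.2°, H = -63.75°: sin φ sin δ = 0.1539, cos φ cos δ cos H = 0.3691, so cos θ_z = 0.5230.
Air mass m = 1/cos θ_z = 1/0.5230 = 1.912; τ^m = 0.55^1.912 = 0.3188.
Surface direct beam = 1362 × 0.5230 × 0.3188 = 227.09 W/m².

227 W/m²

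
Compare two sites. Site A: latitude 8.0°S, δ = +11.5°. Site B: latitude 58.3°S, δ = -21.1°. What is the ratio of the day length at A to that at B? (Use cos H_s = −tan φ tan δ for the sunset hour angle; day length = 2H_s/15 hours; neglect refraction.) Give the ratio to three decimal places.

0.687

A: H_s = arccos(−tan -8.0° · tan 11.5°) = 88.36°, so 2H_s/15 = 11.7813 h.
B: H_s = arccos(−tan -58.3° · tan -21.1°) = 128.67°, so 2H_s/15 = 17.1560 h.
Ratio A/B = 11.7813 / 17.1560 = 0.6867.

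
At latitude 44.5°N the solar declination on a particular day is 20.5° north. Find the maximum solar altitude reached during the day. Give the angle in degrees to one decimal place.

At local solar noon the hour angle is zero, so the elevation is 90° − |φ − δ| = 90° − |44.5° − (20.5°)| = 90° − 24.0° = 66.0°.

66.0°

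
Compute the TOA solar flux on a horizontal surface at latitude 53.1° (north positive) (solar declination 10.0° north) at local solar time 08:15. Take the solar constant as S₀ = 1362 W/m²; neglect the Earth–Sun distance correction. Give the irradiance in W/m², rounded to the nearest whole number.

Hour angle H = 15° × (8.25 − 12) = -56.25°.
cos θ_z = sin(53.1°) sin(10.0°) + cos(53.1°) cos(10.0°) cos(-56.25°) = 0.1389 + 0.3285 = 0.4674.
Top-of-atmosphere irradiance = S₀ cos θ_z = 1362 × 0.4674 = 636.60 W/m².

637 W/m²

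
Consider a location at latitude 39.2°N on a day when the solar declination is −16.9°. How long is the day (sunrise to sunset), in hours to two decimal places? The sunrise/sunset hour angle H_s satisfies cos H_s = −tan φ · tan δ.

10.09 hours

−tan φ tan δ = −(0.8156)(-0.3038) = 0.2478; H_s = arccos(0.2478) = 75.65°.
Day length = 2 H_s / 15° h⁻¹ = 151.30° / 15 = 10.087 h.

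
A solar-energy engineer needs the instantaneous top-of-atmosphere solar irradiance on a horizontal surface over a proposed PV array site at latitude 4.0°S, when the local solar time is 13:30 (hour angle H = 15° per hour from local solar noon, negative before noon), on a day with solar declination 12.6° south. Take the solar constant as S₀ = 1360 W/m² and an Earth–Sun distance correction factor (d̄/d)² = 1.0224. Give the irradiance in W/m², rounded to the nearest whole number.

Hour angle H = 15° × (13.5 − 12) = 22.50°.
cos θ_z = sin(-4.0°) sin(-12.6°) + cos(-4.0°) cos(-12.6°) cos(22.50°) = 0.0152 + 0.8994 = 0.9146.
Top-of-atmosphere irradiance = S₀ (d̄/d)² cos θ_z = 1360 × 1.0224 × 0.9146 = 1271.72 W/m².

1272 W/m²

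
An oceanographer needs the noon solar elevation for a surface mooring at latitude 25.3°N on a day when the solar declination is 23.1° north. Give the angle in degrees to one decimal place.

At local solar noon the hour angle is zero, so the elevation is 90° − |φ − δ| = 90° − |25.3° − (23.1°)| = 90° − 2.2° = 87.8°.

87.8°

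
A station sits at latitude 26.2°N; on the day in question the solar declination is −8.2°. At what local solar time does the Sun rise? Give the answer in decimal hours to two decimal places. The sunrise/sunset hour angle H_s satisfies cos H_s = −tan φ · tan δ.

cos H_s = −tan(26.2°) · tan(-8.2°) = 0.0709, so H_s = arccos(0.0709) = 85.93°.
Sunrise is at 12 − H_s/15 = 12 − 5.729 = 6.271 h local solar time.

6.27 h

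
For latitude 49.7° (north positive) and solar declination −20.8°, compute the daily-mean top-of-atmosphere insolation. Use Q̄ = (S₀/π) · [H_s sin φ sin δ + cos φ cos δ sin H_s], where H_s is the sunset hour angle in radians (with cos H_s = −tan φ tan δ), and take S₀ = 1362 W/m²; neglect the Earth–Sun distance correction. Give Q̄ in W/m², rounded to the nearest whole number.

−tan φ tan δ = −(1.1792)(-0.3799) = 0.4480; H_s = arccos(0.4480) = 63.38°. In radians, H_s = 1.1062.
H_s sin φ sin δ = 1.1062 × 0.7627 × -0.3551 = -0.2996.
cos φ cos δ sin H_s = 0.6468 × 0.9348 × 0.8940 = 0.5405.
Q̄ = (1362/π) × (-0.2996 + 0.5405) = 433.54 × 0.2409 = 104.44 W/m².

104 W/m²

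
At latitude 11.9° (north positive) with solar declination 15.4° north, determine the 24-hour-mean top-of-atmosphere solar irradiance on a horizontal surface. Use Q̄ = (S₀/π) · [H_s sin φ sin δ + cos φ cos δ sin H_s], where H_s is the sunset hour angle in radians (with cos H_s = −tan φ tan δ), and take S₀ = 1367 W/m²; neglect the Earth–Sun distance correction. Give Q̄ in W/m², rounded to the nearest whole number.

449 W/m²

cos H_s = −tan(11.9°) · tan(15.4°) = -0.0580, so H_s = arccos(-0.0580) = 93.33°. In radians, H_s = 1.6289.
H_s sin φ sin δ = 1.6289 × 0.2062 × 0.2656 = 0.0892.
cos φ cos δ sin H_s = 0.9785 × 0.9641 × 0.9983 = 0.9418.
Q̄ = (1367/π) × (0.0892 + 0.9418) = 435.13 × 1.0310 = 448.62 W/m².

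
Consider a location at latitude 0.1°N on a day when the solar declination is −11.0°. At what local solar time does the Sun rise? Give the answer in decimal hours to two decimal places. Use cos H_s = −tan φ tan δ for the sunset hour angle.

6.00 h

cos H_s = −tan(0.1°) · tan(-11.0°) = 0.0003, so H_s = arccos(0.0003) = 89.98°.
Sunrise is at 12 − H_s/15 = 12 − 5.999 = 6.001 h local solar time.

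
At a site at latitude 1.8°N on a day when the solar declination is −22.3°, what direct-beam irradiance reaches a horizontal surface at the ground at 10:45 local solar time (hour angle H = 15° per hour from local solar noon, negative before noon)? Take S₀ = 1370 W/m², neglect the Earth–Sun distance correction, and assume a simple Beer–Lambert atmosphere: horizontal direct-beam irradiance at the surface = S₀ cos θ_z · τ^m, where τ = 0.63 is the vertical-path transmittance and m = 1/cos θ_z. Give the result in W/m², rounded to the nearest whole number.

693 W/m²

Hour angle H = 15° × (10.75 − 12) = -18.75°.
With φ = 1.8°, δ = -22.3°, H = -18.75°: sin φ sin δ = -0.0119, cos φ cos δ cos H = 0.8757, so cos θ_z = 0.8638.
Air mass m = 1/cos θ_z = 1/0.8638 = 1.158; τ^m = 0.63^1.158 = 0.5856.
Surface direct beam = 1370 × 0.8638 × 0.5856 = 693.00 W/m².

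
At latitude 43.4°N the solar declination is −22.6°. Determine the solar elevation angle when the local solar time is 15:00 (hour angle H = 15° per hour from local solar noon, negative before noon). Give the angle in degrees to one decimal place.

12.1°

Hour angle H = 15° × (15 − 12) = 45.00°.
cos θ_z = sin(43.4°) sin(-22.6°) + cos(43.4°) cos(-22.6°) cos(45.00°) = -0.2640 + 0.4743 = 0.2103.
θ_z = arccos(0.2103) = 77.86°, so the elevation is 90° − 77.86° = 12.14°.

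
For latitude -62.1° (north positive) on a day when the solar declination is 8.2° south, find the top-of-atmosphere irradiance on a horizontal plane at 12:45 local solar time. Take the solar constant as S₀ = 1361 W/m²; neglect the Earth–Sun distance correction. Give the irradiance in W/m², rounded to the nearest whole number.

Hour angle H = 15° × (12.75 − 12) = 11.25°.
cos θ_z = sin(-62.1°) sin(-8.2°) + cos(-62.1°) cos(-8.2°) cos(11.25°) = 0.1261 + 0.4542 = 0.5803.
Top-of-atmosphere irradiance = S₀ cos θ_z = 1361 × 0.5803 = 789.79 W/m².

790 W/m²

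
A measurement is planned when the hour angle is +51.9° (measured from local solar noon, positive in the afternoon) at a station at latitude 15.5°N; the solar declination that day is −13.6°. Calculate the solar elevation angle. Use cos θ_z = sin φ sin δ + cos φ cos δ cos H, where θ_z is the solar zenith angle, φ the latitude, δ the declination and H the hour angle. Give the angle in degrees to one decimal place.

cos θ_z = sin φ sin δ + cos φ cos δ cos H = (0.2672)(-0.2351) + (0.9636)(0.9720)(0.6170) = 0.5151.
θ_z = arccos(0.5151) = 59.00°, so the elevation is 90° − 59.00° = 31.00°.

31.0°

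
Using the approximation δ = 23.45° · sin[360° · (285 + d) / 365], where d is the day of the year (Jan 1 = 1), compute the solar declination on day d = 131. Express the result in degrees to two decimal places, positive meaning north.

360 × (285 + 131) / 365 = 410.301°; sin(410.301°) = 0.7694.
δ = 23.45 × 0.7694 = 18.042° ≈ +18.04°.

+18.04°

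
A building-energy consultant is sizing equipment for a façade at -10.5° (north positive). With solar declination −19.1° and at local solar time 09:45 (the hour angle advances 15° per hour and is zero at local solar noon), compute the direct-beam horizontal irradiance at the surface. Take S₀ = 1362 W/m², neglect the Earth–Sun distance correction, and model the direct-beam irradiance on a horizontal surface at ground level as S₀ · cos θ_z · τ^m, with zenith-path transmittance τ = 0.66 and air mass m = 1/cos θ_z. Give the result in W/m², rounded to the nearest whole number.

688 W/m²

Hour angle H = 15° × (9.75 − 12) = -33.75°.
cos θ_z = sin φ sin δ + cos φ cos δ cos H = (-0.1822)(-0.3272) + (0.9833)(0.9449)(0.8315) = 0.8322.
Air mass m = 1/cos θ_z = 1/0.8322 = 1.202; τ^m = 0.66^1.202 = 0.6069.
Surface direct beam = 1362 × 0.8322 × 0.6069 = 687.89 W/m².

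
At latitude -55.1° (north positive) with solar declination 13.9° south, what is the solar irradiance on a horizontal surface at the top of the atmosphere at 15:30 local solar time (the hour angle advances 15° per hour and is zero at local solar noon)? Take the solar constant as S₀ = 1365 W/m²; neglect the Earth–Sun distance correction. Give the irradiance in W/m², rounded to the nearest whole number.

Hour angle H = 15° × (15.5 − 12) = 52.50°.
cos θ_z = sin(-55.1°) sin(-13.9°) + cos(-55.1°) cos(-13.9°) cos(52.50°) = 0.1970 + 0.3381 = 0.5351.
Top-of-atmosphere irradiance = S₀ cos θ_z = 1365 × 0.5351 = 730.41 W/m².

730 W/m²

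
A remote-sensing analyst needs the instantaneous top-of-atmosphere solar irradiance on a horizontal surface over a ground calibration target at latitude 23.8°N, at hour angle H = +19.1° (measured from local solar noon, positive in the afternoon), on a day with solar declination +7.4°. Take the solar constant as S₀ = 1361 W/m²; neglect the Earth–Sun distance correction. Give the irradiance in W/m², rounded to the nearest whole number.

1238 W/m²

cos θ_z = sin φ sin δ + cos φ cos δ cos H = (0.4035)(0.1288) + (0.9150)(0.9917)(0.9449) = 0.9094.
Top-of-atmosphere irradiance = S₀ cos θ_z = 1361 × 0.9094 = 1237.69 W/m².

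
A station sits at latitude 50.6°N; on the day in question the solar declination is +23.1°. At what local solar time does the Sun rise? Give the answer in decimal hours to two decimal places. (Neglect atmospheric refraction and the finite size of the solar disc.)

3.91 h

The sunset hour angle satisfies cos H_s = −tan φ tan δ = -0.5193, giving H_s = 121.29°.
Sunrise is at 12 − H_s/15 = 12 − 8.086 = 3.914 h local solar time.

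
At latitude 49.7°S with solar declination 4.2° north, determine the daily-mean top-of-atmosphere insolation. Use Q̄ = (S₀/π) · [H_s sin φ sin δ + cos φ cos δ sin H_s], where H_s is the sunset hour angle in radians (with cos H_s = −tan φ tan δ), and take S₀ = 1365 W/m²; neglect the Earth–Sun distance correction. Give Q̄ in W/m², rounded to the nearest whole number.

The sunset hour angle satisfies cos H_s = −tan φ tan δ = 0.0866, giving H_s = 85.03°. In radians, H_s = 1.4841.
H_s sin φ sin δ = 1.4841 × -0.7627 × 0.0732 = -0.0829.
cos φ cos δ sin H_s = 0.6468 × 0.9973 × 0.9962 = 0.6426.
Q̄ = (1365/π) × (-0.0829 + 0.6426) = 434.49 × 0.5597 = 243.18 W/m².

243 W/m²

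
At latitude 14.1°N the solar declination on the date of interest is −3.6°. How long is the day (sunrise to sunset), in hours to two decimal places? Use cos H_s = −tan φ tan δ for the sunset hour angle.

−tan φ tan δ = −(0.2512)(-0.0629) = 0.0158; H_s = arccos(0.0158) = 89.09°.
Day length = 2 H_s / 15° h⁻¹ = 178.18° / 15 = 11.879 h.

11.88 hours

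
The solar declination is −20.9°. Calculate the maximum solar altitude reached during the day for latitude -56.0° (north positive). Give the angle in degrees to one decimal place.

At local solar noon the hour angle is zero, so the elevation is 90° − |φ − δ| = 90° − |-56.0° − (-20.9°)| = 90° − 35.1° = 54.9°.

54.9°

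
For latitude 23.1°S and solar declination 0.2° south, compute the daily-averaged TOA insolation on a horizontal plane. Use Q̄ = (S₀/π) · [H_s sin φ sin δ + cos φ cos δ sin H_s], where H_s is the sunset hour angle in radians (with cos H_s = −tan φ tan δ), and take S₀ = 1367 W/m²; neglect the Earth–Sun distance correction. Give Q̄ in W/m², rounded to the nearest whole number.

401 W/m²

−tan φ tan δ = −(-0.4265)(-0.0035) = -0.0015; H_s = arccos(-0.0015) = 90.09°. In radians, H_s = 1.5724.
H_s sin φ sin δ = 1.5724 × -0.3923 × -0.0035 = 0.0022.
cos φ cos δ sin H_s = 0.9198 × 1.0000 × 1.0000 = 0.9198.
Q̄ = (1367/π) × (0.0022 + 0.9198) = 435.13 × 0.9220 = 401.19 W/m².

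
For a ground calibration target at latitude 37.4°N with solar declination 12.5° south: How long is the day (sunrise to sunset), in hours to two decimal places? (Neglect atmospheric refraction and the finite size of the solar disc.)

The sunset hour angle satisfies cos H_s = −tan φ tan δ = 0.1695, giving H_s = 80.24°.
Day length = 2 H_s / 15° h⁻¹ = 160.48° / 15 = 10.699 h.

10.70 hours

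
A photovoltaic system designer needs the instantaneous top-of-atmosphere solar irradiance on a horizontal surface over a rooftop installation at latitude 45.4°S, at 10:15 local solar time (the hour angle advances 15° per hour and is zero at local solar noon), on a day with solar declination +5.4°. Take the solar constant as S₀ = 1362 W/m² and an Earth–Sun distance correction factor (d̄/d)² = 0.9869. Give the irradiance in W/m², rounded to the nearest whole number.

753 W/m²

Hour angle H = 15° × (10.25 − 12) = -26.25°.
cos θ_z = sin φ sin δ + cos φ cos δ cos H = (-0.7120)(0.0941) + (0.7022)(0.9956)(0.8969) = 0.5600.
Top-of-atmosphere irradiance = S₀ (d̄/d)² cos θ_z = 1362 × 0.9869 × 0.5600 = 752.73 W/m².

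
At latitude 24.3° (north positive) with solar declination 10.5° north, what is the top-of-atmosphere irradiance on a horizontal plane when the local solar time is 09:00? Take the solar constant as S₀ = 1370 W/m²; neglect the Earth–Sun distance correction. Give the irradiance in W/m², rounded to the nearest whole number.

971 W/m²

Hour angle H = 15° × (9 − 12) = -45.00°.
With φ = 24.3°, δ = 10.5°, H = -45.00°: sin φ sin δ = 0.0750, cos φ cos δ cos H = 0.6337, so cos θ_z = 0.7087.
Top-of-atmosphere irradiance = S₀ cos θ_z = 1370 × 0.7087 = 970.92 W/m².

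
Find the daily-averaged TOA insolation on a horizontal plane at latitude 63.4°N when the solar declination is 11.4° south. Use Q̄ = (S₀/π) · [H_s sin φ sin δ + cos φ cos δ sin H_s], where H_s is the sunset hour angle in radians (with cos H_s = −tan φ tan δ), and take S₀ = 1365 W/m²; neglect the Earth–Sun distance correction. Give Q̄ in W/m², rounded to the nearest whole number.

86 W/m²

cos H_s = −tan(63.4°) · tan(-11.4°) = 0.4027, so H_s = arccos(0.4027) = 66.25°. In radians, H_s = 1.1563.
H_s sin φ sin δ = 1.1563 × 0.8942 × -0.1977 = -0.2044.
cos φ cos δ sin H_s = 0.4478 × 0.9803 × 0.9153 = 0.4018.
Q̄ = (1365/π) × (-0.2044 + 0.4018) = 434.49 × 0.1974 = 85.77 W/m².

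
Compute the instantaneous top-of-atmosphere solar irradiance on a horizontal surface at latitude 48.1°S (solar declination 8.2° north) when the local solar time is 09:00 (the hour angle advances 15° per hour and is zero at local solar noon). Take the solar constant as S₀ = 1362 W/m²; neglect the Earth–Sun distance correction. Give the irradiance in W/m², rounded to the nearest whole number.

492 W/m²

Hour angle H = 15° × (9 − 12) = -45.00°.
cos θ_z = sin(-48.1°) sin(8.2°) + cos(-48.1°) cos(8.2°) cos(-45.00°) = -0.1062 + 0.4674 = 0.3612.
Top-of-atmosphere irradiance = S₀ cos θ_z = 1362 × 0.3612 = 491.95 W/m².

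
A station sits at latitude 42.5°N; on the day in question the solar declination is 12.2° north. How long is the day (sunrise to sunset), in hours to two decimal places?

13.52 hours

The sunset hour angle satisfies cos H_s = −tan φ tan δ = -0.1981, giving H_s = 101.43°.
Day length = 2 H_s / 15° h⁻¹ = 202.86° / 15 = 13.524 h.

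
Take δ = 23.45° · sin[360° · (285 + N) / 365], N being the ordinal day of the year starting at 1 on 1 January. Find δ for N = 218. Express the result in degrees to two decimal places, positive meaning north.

360 × (285 + 218) / 365 = 496.110°; sin(496.110°) = 0.6933.
δ = 23.45 × 0.6933 = 16.258° ≈ +16.26°.

+16.26°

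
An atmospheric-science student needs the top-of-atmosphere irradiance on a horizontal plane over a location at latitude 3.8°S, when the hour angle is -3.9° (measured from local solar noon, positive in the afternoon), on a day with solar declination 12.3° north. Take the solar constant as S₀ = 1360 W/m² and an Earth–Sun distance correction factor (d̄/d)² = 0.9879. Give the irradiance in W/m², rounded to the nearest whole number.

1288 W/m²

With φ = -3.8°, δ = 12.3°, H = -3.90°: sin φ sin δ = -0.0141, cos φ cos δ cos H = 0.9726, so cos θ_z = 0.9585.
Top-of-atmosphere irradiance = S₀ (d̄/d)² cos θ_z = 1360 × 0.9879 × 0.9585 = 1287.79 W/m².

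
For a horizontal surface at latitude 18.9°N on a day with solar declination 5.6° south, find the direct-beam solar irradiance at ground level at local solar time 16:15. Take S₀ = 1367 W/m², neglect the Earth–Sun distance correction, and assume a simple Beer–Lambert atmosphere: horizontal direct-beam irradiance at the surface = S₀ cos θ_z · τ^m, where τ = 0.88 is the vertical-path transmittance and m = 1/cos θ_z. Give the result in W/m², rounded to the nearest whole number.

Hour angle H = 15° × (16.25 − 12) = 63.75°.
With φ = 18.9°, δ = -5.6°, H = 63.75°: sin φ sin δ = -0.0316, cos φ cos δ cos H = 0.4164, so cos θ_z = 0.3848.
Air mass m = 1/cos θ_z = 1/0.3848 = 2.599; τ^m = 0.88^2.599 = 0.7173.
Surface direct beam = 1367 × 0.3848 × 0.7173 = 377.32 W/m².

377 W/m²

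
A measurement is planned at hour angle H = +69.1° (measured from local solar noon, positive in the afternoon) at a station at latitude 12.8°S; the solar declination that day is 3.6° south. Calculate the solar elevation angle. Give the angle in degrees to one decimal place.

cos θ_z = sin φ sin δ + cos φ cos δ cos H = (-0.2215)(-0.0628) + (0.9751)(0.9980)(0.3567) = 0.3610.
θ_z = arccos(0.3610) = 68.84°, so the elevation is 90° − 68.84° = 21.16°.

21.2°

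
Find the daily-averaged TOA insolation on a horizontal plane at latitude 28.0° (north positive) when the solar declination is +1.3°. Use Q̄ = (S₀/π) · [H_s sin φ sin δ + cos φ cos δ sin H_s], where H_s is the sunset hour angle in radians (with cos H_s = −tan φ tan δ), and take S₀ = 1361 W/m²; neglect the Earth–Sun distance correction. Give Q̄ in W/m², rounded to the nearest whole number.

390 W/m²

−tan φ tan δ = −(0.5317)(0.0227) = -0.0121; H_s = arccos(-0.0121) = 90.69°. In radians, H_s = 1.5828.
H_s sin φ sin δ = 1.5828 × 0.4695 × 0.0227 = 0.0169.
cos φ cos δ sin H_s = 0.8829 × 0.9997 × 0.9999 = 0.8825.
Q̄ = (1361/π) × (0.0169 + 0.8825) = 433.22 × 0.8994 = 389.64 W/m².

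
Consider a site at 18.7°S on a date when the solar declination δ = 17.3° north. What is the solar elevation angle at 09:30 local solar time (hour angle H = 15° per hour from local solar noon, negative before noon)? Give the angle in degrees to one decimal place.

38.5°

Hour angle H = 15° × (9.5 − 12) = -37.50°.
cos θ_z = sin(-18.7°) sin(17.3°) + cos(-18.7°) cos(17.3°) cos(-37.50°) = -0.0953 + 0.7175 = 0.6222.
θ_z = arccos(0.6222) = 51.52°, so the elevation is 90° − 51.52° = 38.48°.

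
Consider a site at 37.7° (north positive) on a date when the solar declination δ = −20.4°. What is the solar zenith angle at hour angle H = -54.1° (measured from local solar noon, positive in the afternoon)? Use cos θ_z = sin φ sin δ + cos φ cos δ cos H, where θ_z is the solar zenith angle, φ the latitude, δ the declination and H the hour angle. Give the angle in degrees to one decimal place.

cos θ_z = sin φ sin δ + cos φ cos δ cos H = (0.6115)(-0.3486) + (0.7912)(0.9373)(0.5864) = 0.2217.
θ_z = arccos(0.2217) = 77.19°.

77.2°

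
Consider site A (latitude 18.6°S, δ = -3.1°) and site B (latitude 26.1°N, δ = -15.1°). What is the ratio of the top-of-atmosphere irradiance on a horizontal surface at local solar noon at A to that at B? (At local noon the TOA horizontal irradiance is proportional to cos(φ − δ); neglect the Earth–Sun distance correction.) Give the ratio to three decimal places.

A: cos θ_z = cos(-18.6° − (-3.1°)) = 0.9636.
B: cos θ_z = cos(26.1° − (-15.1°)) = 0.7524.
Ratio A/B = 0.9636 / 0.7524 = 1.2807.

1.281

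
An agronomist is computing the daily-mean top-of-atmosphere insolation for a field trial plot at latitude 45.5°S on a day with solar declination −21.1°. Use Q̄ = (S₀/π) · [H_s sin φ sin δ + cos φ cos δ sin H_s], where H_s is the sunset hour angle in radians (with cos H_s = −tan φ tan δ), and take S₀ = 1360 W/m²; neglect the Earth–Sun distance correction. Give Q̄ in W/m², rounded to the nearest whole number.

cos H_s = −tan(-45.5°) · tan(-21.1°) = -0.3927, so H_s = arccos(-0.3927) = 113.12°. In radians, H_s = 1.9743.
H_s sin φ sin δ = 1.9743 × -0.7133 × -0.3600 = 0.5070.
cos φ cos δ sin H_s = 0.7009 × 0.9330 × 0.9197 = 0.6014.
Q̄ = (1360/π) × (0.5070 + 0.6014) = 432.90 × 1.1084 = 479.83 W/m².

480 W/m²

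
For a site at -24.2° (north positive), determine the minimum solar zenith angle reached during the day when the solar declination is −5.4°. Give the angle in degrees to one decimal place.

18.8°

At local solar noon the hour angle is zero, so the zenith angle is |φ − δ| = |-24.2° − (-5.4°)| = 18.8°.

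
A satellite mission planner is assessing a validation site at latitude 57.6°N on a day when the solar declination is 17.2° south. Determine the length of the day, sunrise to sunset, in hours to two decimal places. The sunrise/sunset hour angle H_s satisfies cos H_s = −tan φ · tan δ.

−tan φ tan δ = −(1.5757)(-0.3096) = 0.4878; H_s = arccos(0.4878) = 60.80°.
Day length = 2 H_s / 15° h⁻¹ = 121.60° / 15 = 8.107 h.

8.11 hours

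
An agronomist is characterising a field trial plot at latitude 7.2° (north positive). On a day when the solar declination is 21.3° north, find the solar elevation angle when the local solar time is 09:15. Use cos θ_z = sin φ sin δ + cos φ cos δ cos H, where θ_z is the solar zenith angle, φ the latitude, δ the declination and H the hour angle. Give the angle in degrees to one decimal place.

Hour angle H = 15° × (9.25 − 12) = -41.25°.
cos θ_z = sin(7.2°) sin(21.3°) + cos(7.2°) cos(21.3°) cos(-41.25°) = 0.0455 + 0.6950 = 0.7405.
θ_z = arccos(0.7405) = 42.23°, so the elevation is 90° − 42.23° = 47.77°.

47.8°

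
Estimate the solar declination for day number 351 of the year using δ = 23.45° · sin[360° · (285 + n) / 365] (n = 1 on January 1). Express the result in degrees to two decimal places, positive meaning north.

-23.42°

360 × (285 + 351) / 365 = 627.288°; sin(627.288°) = -0.9989.
δ = 23.45 × -0.9989 = -23.424° ≈ -23.42°.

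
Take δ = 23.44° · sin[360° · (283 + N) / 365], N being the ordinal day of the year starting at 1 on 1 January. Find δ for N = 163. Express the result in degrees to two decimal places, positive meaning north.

360 × (283 + 163) / 365 = 439.890°; sin(439.890°) = 0.9845.
δ = 23.44 × 0.9845 = 23.077° ≈ +23.08°.

+23.08°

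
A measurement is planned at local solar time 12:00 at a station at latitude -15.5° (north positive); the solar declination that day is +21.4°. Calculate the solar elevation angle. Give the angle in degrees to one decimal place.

Hour angle H = 15° × (12 − 12) = 0.00°.
With φ = -15.5°, δ = 21.4°, H = 0.00°: sin φ sin δ = -0.0975, cos φ cos δ cos H = 0.8972, so cos θ_z = 0.7997.
θ_z = arccos(0.7997) = 36.90°, so the elevation is 90° − 36.90° = 53.10°.

53.1°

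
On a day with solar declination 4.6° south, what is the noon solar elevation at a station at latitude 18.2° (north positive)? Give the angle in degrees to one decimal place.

67.2°

At local solar noon the hour angle is zero, so the elevation is 90° − |φ − δ| = 90° − |18.2° − (-4.6°)| = 90° − 22.8° = 67.2°.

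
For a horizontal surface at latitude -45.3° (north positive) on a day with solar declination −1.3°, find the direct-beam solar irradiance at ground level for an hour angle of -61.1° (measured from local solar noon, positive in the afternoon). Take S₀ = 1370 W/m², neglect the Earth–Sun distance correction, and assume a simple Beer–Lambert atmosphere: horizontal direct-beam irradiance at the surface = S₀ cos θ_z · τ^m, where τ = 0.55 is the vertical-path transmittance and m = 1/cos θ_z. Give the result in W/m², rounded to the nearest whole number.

91 W/m²

cos θ_z = sin(-45.3°) sin(-1.3°) + cos(-45.3°) cos(-1.3°) cos(-61.10°) = 0.0161 + 0.3399 = 0.3560.
Air mass m = 1/cos θ_z = 1/0.3560 = 2.809; τ^m = 0.55^2.809 = 0.1865.
Surface direct beam = 1370 × 0.3560 × 0.1865 = 90.96 W/m².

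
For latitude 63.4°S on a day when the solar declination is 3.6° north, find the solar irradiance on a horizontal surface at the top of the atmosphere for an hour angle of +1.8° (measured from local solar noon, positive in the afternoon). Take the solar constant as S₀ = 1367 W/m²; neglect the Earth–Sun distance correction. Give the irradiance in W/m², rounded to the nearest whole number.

cos θ_z = sin φ sin δ + cos φ cos δ cos H = (-0.8942)(0.0628) + (0.4478)(0.9980)(0.9995) = 0.3905.
Top-of-atmosphere irradiance = S₀ cos θ_z = 1367 × 0.3905 = 533.81 W/m².

534 W/m²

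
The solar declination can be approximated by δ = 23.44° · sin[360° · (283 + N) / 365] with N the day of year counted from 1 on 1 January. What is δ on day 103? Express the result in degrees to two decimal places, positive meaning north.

+8.29°

360 × (283 + 103) / 365 = 380.712°; sin(380.712°) = 0.3537.
δ = 23.44 × 0.3537 = 8.291° ≈ +8.29°.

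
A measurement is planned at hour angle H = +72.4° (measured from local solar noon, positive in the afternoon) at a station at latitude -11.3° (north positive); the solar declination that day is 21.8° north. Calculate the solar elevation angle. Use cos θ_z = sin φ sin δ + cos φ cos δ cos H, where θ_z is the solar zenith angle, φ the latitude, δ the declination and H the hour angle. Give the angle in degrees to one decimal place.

11.7°

With φ = -11.3°, δ = 21.8°, H = 72.40°: sin φ sin δ = -0.0728, cos φ cos δ cos H = 0.2753, so cos θ_z = 0.2025.
θ_z = arccos(0.2025) = 78.32°, so the elevation is 90° − 78.32° = 11.68°.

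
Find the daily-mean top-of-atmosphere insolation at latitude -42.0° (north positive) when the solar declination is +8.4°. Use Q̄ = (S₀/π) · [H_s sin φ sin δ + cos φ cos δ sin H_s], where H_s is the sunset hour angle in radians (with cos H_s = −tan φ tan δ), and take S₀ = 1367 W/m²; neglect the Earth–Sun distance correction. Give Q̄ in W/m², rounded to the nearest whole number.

256 W/m²

cos H_s = −tan(-42.0°) · tan(8.4°) = 0.1330, so H_s = arccos(0.1330) = 82.36°. In radians, H_s = 1.4375.
H_s sin φ sin δ = 1.4375 × -0.6691 × 0.1461 = -0.1405.
cos φ cos δ sin H_s = 0.7431 × 0.9893 × 0.9911 = 0.7286.
Q̄ = (1367/π) × (-0.1405 + 0.7286) = 435.13 × 0.5881 = 255.90 W/m².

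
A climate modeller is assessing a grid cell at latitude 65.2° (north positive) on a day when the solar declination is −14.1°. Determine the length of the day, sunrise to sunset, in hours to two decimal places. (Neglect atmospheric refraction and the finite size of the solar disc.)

7.61 hours

The sunset hour angle satisfies cos H_s = −tan φ tan δ = 0.5436, giving H_s = 57.07°.
Day length = 2 H_s / 15° h⁻¹ = 114.14° / 15 = 7.609 h.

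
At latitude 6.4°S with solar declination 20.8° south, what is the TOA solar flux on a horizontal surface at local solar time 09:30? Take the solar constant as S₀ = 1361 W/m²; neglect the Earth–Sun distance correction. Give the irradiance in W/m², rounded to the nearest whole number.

Hour angle H = 15° × (9.5 − 12) = -37.50°.
cos θ_z = sin φ sin δ + cos φ cos δ cos H = (-0.1115)(-0.3551) + (0.9938)(0.9348)(0.7934) = 0.7767.
Top-of-atmosphere irradiance = S₀ cos θ_z = 1361 × 0.7767 = 1057.09 W/m².

1057 W/m²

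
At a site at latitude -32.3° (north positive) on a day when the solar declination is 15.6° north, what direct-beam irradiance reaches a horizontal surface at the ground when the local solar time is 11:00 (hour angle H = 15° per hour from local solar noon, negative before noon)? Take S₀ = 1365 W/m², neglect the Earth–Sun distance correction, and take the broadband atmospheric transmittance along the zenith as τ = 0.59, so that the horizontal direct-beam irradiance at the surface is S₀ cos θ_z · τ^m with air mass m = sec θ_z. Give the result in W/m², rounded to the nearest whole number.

Hour angle H = 15° × (11 − 12) = -15.00°.
cos θ_z = sin φ sin δ + cos φ cos δ cos H = (-0.5344)(0.2689) + (0.8453)(0.9632)(0.9659) = 0.6427.
Air mass m = 1/cos θ_z = 1/0.6427 = 1.556; τ^m = 0.59^1.556 = 0.4400.
Surface direct beam = 1365 × 0.6427 × 0.4400 = 386.01 W/m².

386 W/m²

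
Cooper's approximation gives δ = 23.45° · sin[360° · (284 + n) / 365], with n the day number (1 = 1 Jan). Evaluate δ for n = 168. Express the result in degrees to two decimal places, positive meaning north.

360 × (284 + 168) / 365 = 445.808°; sin(445.808°) = 0.9973.
δ = 23.45 × 0.9973 = 23.387° ≈ +23.39°.

+23.39°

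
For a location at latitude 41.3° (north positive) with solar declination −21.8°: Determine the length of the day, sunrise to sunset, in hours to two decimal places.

The sunset hour angle satisfies cos H_s = −tan φ tan δ = 0.3514, giving H_s = 69.43°.
Day length = 2 H_s / 15° h⁻¹ = 138.86° / 15 = 9.257 h.

9.26 hours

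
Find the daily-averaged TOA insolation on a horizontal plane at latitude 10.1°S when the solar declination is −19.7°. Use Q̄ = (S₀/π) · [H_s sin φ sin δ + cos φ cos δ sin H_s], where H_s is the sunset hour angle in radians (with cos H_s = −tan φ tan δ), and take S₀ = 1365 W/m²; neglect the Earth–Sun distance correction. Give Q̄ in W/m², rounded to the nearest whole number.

444 W/m²

cos H_s = −tan(-10.1°) · tan(-19.7°) = -0.0638, so H_s = arccos(-0.0638) = 93.66°. In radians, H_s = 1.6347.
H_s sin φ sin δ = 1.6347 × -0.1754 × -0.3371 = 0.0967.
cos φ cos δ sin H_s = 0.9845 × 0.9415 × 0.9980 = 0.9251.
Q̄ = (1365/π) × (0.0967 + 0.9251) = 434.49 × 1.0218 = 443.96 W/m².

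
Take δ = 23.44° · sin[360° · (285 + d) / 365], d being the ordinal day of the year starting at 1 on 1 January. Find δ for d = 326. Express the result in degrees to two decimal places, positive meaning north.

360 × (285 + 326) / 365 = 602.630°; sin(602.630°) = -0.8881.
δ = 23.44 × -0.8881 = -20.817° ≈ -20.82°.

-20.82°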